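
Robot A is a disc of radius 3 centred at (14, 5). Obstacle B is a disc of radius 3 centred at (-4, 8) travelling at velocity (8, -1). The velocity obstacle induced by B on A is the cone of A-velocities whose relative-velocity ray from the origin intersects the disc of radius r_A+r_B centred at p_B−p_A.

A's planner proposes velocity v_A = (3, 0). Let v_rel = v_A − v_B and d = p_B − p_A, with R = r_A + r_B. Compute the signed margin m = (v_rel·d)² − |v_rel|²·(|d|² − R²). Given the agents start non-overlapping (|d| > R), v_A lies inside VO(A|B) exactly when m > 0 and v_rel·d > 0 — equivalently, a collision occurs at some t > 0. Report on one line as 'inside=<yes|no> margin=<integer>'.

d = (-18, 3),  |d|² = 333;  R = 3+3 = 6,  c = 333−6² = 297
v_rel = (-5, 1),  |v_rel|² = 26;  v_rel·d = (-5)·(-18) + (1)·(3) = 93
26·t² − 186·t + 297 = 0  ⇒  m = 93² − 26·297 = 927
m = 927 > 0,  v_rel·d = 93 > 0  ⇒  inside

inside=yes margin=927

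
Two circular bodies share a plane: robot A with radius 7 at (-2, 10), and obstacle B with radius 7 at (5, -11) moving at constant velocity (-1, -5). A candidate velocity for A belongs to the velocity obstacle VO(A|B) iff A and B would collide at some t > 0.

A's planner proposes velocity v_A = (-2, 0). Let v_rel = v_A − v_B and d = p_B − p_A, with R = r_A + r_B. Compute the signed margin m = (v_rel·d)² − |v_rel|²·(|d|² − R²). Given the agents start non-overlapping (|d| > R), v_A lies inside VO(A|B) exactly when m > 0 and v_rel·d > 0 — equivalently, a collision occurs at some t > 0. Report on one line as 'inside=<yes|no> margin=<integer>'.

d = (7, -21),  |d|² = 490;  R = 7+7 = 14,  c = 490−14² = 294
v_rel = (-1, 5),  |v_rel|² = 26;  v_rel·d = (-1)·(7) + (5)·(-21) = -112
26·t² + 224·t + 294 = 0  ⇒  m = (-112)² − 26·294 = 4900
m = 4900 > 0,  v_rel·d = -112 < 0  ⇒  outside

inside=no margin=4900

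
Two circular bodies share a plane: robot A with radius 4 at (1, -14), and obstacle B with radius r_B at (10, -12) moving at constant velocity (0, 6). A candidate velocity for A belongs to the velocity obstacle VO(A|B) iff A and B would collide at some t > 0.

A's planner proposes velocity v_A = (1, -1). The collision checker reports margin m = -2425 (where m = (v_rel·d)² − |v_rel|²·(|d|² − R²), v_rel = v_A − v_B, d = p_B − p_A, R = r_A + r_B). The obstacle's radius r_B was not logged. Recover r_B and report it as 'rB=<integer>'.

m = -2425
d = (9, 2);  v_rel = (1, -7),  |v_rel|² = 50
v_rel×d = (1)·(2) − (-7)·(9) = 65
since m = R²·50 − 65²:  R² = (4225 + -2425) / 50 = 36
R = √36 = 6  ⇒  r_B = 6 − 4 = 2

rB=2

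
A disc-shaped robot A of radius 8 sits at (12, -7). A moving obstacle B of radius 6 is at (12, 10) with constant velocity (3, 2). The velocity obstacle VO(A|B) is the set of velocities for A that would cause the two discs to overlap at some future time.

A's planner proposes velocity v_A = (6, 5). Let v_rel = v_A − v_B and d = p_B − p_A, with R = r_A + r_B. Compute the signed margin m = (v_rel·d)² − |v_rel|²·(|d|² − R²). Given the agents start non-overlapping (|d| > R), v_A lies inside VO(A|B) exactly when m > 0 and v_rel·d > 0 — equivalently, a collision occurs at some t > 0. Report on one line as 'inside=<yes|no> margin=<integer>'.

d = (0, 17),  |d|² = 289;  R = 8+6 = 14,  c = 289−14² = 93
v_rel = (3, 3),  |v_rel|² = 18;  v_rel·d = (3)·(0) + (3)·(17) = 51
18·t² − 102·t + 93 = 0  ⇒  m = 51² − 18·93 = 927
m = 927 > 0,  v_rel·d = 51 > 0  ⇒  inside

inside=yes margin=927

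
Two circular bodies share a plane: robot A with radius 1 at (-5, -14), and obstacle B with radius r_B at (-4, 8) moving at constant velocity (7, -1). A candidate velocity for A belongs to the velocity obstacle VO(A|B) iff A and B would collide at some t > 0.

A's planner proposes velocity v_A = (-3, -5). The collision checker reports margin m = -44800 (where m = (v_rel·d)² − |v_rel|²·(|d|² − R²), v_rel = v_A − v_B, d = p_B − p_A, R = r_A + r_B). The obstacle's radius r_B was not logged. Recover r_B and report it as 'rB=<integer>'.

m = -44800
d = (1, 22);  v_rel = (-10, -4),  |v_rel|² = 116
v_rel×d = (-10)·(22) − (-4)·(1) = -216
since m = R²·116 − (-216)²:  R² = (46656 + -44800) / 116 = 16
R = √16 = 4  ⇒  r_B = 4 − 1 = 3

rB=3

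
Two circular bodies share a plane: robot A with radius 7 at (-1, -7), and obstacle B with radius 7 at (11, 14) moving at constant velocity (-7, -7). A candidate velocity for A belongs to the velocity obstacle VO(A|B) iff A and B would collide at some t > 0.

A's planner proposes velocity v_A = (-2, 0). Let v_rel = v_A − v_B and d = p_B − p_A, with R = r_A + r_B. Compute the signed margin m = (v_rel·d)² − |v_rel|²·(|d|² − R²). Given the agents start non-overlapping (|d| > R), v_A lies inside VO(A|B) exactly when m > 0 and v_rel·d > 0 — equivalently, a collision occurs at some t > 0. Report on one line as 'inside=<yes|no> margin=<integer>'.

d = (12, 21),  |d|² = 585;  R = 7+7 = 14,  c = 585−14² = 389
v_rel = (5, 7),  |v_rel|² = 74;  v_rel·d = (5)·(12) + (7)·(21) = 207
74·t² − 414·t + 389 = 0  ⇒  m = 207² − 74·389 = 14063
m = 14063 > 0,  v_rel·d = 207 > 0  ⇒  inside

inside=yes margin=14063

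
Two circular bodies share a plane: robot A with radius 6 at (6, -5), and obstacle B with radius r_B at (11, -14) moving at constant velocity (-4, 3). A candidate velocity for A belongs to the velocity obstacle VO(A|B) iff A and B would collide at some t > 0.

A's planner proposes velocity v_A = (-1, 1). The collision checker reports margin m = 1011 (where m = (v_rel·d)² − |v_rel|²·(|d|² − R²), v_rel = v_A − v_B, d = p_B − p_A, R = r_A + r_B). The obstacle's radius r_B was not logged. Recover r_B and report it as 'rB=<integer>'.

m = 1011
d = (5, -9);  v_rel = (3, -2),  |v_rel|² = 13
v_rel×d = (3)·(-9) − (-2)·(5) = -17
since m = R²·13 − (-17)²:  R² = (289 + 1011) / 13 = 100
R = √100 = 10  ⇒  r_B = 10 − 6 = 4

rB=4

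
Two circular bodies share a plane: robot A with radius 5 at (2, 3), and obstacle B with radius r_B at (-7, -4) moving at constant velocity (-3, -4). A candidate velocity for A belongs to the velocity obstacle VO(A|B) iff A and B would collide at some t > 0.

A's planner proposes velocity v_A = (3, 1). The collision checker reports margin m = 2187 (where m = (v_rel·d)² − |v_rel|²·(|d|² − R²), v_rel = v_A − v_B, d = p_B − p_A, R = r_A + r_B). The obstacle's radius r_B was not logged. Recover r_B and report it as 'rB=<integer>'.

m = 2187
d = (-9, -7);  v_rel = (6, 5),  |v_rel|² = 61
v_rel×d = (6)·(-7) − (5)·(-9) = 3
since m = R²·61 − 3²:  R² = (9 + 2187) / 61 = 36
R = √36 = 6  ⇒  r_B = 6 − 5 = 1

rB=1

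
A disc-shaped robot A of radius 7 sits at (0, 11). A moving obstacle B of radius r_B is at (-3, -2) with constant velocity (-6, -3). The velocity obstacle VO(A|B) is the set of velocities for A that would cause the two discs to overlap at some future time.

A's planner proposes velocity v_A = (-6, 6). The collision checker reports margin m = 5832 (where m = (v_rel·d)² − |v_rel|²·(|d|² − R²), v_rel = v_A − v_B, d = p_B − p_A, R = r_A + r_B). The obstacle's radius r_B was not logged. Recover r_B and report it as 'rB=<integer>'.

m = 5832
d = (-3, -13);  v_rel = (0, 9),  |v_rel|² = 81
v_rel×d = (0)·(-13) − (9)·(-3) = 27
since m = R²·81 − 27²:  R² = (729 + 5832) / 81 = 81
R = √81 = 9  ⇒  r_B = 9 − 7 = 2

rB=2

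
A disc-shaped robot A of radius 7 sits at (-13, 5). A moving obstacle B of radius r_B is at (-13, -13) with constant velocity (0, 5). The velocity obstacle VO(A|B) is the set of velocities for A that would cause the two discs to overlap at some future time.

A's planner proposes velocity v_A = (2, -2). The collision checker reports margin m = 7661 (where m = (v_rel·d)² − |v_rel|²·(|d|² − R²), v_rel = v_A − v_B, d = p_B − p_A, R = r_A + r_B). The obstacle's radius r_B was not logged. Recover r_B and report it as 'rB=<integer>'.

m = 7661
d = (0, -18);  v_rel = (2, -7),  |v_rel|² = 53
v_rel×d = (2)·(-18) − (-7)·(0) = -36
since m = R²·53 − (-36)²:  R² = (1296 + 7661) / 53 = 169
R = √169 = 13  ⇒  r_B = 13 − 7 = 6

rB=6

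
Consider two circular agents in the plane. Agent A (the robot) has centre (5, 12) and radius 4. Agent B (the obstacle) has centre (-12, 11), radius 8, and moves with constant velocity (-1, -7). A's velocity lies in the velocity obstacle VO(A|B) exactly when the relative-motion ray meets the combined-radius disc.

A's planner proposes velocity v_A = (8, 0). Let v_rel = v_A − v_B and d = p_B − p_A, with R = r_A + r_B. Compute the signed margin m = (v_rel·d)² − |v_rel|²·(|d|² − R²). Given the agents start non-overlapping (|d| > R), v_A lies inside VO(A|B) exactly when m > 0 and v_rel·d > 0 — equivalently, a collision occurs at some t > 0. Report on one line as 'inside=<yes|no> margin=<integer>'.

d = (-17, -1),  |d|² = 290;  R = 4+8 = 12,  c = 290−12² = 146
v_rel = (9, 7),  |v_rel|² = 130;  v_rel·d = (9)·(-17) + (7)·(-1) = -160
130·t² + 320·t + 146 = 0  ⇒  m = (-160)² − 130·146 = 6620
m = 6620 > 0,  v_rel·d = -160 < 0  ⇒  outside

inside=no margin=6620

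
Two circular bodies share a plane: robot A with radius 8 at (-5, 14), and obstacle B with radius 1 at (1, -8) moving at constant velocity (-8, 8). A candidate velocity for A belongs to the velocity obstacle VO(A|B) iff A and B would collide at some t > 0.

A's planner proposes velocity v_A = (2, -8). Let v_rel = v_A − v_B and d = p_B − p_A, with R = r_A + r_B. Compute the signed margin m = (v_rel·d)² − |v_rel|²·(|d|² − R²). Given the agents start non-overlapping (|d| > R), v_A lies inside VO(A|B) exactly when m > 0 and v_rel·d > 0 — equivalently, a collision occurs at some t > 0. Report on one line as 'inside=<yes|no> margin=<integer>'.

d = (6, -22),  |d|² = 520;  R = 8+1 = 9,  c = 520−9² = 439
v_rel = (10, -16),  |v_rel|² = 356;  v_rel·d = (10)·(6) + (-16)·(-22) = 412
356·t² − 824·t + 439 = 0  ⇒  m = 412² − 356·439 = 13460
m = 13460 > 0,  v_rel·d = 412 > 0  ⇒  inside

inside=yes margin=13460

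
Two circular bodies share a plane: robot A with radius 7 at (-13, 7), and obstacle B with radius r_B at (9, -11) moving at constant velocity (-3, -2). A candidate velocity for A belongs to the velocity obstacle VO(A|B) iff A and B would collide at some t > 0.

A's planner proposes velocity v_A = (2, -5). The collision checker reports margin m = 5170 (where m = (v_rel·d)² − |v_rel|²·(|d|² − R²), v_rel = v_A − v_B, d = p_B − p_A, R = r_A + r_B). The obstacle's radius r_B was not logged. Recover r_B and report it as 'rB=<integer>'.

m = 5170
d = (22, -18);  v_rel = (5, -3),  |v_rel|² = 34
v_rel×d = (5)·(-18) − (-3)·(22) = -24
since m = R²·34 − (-24)²:  R² = (576 + 5170) / 34 = 169
R = √169 = 13  ⇒  r_B = 13 − 7 = 6

rB=6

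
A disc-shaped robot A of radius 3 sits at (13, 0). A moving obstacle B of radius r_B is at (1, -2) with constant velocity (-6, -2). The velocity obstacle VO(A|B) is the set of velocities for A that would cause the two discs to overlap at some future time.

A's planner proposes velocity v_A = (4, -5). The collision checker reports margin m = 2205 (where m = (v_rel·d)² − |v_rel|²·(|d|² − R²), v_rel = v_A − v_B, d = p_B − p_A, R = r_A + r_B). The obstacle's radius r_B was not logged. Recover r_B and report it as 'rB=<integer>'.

m = 2205
d = (-12, -2);  v_rel = (10, -3),  |v_rel|² = 109
v_rel×d = (10)·(-2) − (-3)·(-12) = -56
since m = R²·109 − (-56)²:  R² = (3136 + 2205) / 109 = 49
R = √49 = 7  ⇒  r_B = 7 − 3 = 4

rB=4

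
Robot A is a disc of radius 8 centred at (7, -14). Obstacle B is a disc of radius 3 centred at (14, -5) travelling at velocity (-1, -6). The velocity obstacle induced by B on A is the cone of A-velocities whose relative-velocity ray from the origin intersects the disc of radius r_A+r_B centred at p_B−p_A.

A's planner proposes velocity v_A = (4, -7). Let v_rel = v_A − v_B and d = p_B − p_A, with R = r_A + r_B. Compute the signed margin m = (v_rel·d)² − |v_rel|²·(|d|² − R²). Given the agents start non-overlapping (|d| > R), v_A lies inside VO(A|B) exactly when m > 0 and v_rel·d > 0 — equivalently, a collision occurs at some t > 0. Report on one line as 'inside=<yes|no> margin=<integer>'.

d = (7, 9),  |d|² = 130;  R = 8+3 = 11,  c = 130−11² = 9
v_rel = (5, -1),  |v_rel|² = 26;  v_rel·d = (5)·(7) + (-1)·(9) = 26
26·t² − 52·t + 9 = 0  ⇒  m = 26² − 26·9 = 442
m = 442 > 0,  v_rel·d = 26 > 0  ⇒  inside

inside=yes margin=442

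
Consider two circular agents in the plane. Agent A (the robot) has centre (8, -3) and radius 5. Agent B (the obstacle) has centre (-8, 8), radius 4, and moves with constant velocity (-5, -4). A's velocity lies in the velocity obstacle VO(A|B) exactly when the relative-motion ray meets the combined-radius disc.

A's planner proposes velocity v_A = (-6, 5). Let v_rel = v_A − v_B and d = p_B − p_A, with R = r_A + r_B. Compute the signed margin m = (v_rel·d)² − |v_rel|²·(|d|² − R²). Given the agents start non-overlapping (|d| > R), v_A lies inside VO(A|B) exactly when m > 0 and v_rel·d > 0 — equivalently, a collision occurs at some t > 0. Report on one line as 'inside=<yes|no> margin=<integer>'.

d = (-16, 11),  |d|² = 377;  R = 5+4 = 9,  c = 377−9² = 296
v_rel = (-1, 9),  |v_rel|² = 82;  v_rel·d = (-1)·(-16) + (9)·(11) = 115
82·t² − 230·t + 296 = 0  ⇒  m = 115² − 82·296 = -11047
m = -11047 < 0,  v_rel·d = 115 > 0  ⇒  outside

inside=no margin=-11047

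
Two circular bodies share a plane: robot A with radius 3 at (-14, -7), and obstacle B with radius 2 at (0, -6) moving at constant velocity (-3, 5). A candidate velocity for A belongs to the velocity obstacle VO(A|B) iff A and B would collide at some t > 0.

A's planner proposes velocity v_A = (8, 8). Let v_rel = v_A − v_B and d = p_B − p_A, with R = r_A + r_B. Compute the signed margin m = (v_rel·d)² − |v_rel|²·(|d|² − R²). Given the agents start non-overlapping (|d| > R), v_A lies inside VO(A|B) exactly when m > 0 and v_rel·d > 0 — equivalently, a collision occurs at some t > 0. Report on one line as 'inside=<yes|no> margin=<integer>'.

d = (14, 1),  |d|² = 197;  R = 3+2 = 5,  c = 197−5² = 172
v_rel = (11, 3),  |v_rel|² = 130;  v_rel·d = (11)·(14) + (3)·(1) = 157
130·t² − 314·t + 172 = 0  ⇒  m = 157² − 130·172 = 2289
m = 2289 > 0,  v_rel·d = 157 > 0  ⇒  inside

inside=yes margin=2289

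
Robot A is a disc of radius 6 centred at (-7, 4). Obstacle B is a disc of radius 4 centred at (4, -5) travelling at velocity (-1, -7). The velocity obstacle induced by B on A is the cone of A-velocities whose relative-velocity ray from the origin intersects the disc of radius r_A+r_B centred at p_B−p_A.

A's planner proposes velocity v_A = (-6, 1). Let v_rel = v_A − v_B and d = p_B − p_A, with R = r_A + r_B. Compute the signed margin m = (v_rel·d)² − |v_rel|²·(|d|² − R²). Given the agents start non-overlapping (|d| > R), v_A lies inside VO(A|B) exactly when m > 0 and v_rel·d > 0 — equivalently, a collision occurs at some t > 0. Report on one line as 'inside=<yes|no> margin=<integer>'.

d = (11, -9),  |d|² = 202;  R = 6+4 = 10,  c = 202−10² = 102
v_rel = (-5, 8),  |v_rel|² = 89;  v_rel·d = (-5)·(11) + (8)·(-9) = -127
89·t² + 254·t + 102 = 0  ⇒  m = (-127)² − 89·102 = 7051
m = 7051 > 0,  v_rel·d = -127 < 0  ⇒  outside

inside=no margin=7051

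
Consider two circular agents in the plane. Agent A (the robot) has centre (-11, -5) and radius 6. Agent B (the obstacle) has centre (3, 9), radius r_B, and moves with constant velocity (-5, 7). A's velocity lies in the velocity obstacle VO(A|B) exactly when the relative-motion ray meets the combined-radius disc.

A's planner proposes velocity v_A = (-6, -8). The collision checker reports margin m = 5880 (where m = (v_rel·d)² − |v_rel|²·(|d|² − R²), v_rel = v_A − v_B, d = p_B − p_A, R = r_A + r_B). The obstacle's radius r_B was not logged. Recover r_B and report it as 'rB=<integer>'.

m = 5880
d = (14, 14);  v_rel = (-1, -15),  |v_rel|² = 226
v_rel×d = (-1)·(14) − (-15)·(14) = 196
since m = R²·226 − 196²:  R² = (38416 + 5880) / 226 = 196
R = √196 = 14  ⇒  r_B = 14 − 6 = 8

rB=8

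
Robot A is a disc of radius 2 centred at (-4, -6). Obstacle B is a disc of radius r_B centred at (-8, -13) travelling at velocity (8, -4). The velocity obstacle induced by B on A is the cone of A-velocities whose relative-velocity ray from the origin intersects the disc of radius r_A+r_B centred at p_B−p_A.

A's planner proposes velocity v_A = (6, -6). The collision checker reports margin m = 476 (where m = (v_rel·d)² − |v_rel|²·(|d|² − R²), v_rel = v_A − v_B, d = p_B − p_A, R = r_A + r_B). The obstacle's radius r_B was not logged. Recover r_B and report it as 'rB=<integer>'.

m = 476
d = (-4, -7);  v_rel = (-2, -2),  |v_rel|² = 8
v_rel×d = (-2)·(-7) − (-2)·(-4) = 6
since m = R²·8 − 6²:  R² = (36 + 476) / 8 = 64
R = √64 = 8  ⇒  r_B = 8 − 2 = 6

rB=6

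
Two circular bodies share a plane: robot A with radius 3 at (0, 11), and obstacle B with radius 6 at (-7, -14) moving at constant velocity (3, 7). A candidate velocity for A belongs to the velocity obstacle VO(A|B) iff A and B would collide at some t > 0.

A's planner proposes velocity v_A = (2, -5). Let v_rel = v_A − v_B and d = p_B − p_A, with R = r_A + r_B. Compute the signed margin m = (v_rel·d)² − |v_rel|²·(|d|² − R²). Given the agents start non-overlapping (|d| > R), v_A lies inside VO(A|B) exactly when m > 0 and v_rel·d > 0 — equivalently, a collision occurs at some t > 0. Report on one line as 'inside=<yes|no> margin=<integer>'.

d = (-7, -25),  |d|² = 674;  R = 3+6 = 9,  c = 674−9² = 593
v_rel = (-1, -12),  |v_rel|² = 145;  v_rel·d = (-1)·(-7) + (-12)·(-25) = 307
145·t² − 614·t + 593 = 0  ⇒  m = 307² − 145·593 = 8264
m = 8264 > 0,  v_rel·d = 307 > 0  ⇒  inside

inside=yes margin=8264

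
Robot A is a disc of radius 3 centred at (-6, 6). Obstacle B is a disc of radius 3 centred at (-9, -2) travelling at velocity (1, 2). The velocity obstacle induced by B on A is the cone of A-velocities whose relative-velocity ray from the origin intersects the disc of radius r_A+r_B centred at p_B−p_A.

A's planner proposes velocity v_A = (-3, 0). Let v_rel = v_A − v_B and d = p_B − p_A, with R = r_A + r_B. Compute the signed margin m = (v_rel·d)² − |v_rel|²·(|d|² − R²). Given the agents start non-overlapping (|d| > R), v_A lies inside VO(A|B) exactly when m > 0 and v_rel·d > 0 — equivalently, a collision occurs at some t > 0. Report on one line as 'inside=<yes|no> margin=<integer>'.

d = (-3, -8),  |d|² = 73;  R = 3+3 = 6,  c = 73−6² = 37
v_rel = (-4, -2),  |v_rel|² = 20;  v_rel·d = (-4)·(-3) + (-2)·(-8) = 28
20·t² − 56·t + 37 = 0  ⇒  m = 28² − 20·37 = 44
m = 44 > 0,  v_rel·d = 28 > 0  ⇒  inside

inside=yes margin=44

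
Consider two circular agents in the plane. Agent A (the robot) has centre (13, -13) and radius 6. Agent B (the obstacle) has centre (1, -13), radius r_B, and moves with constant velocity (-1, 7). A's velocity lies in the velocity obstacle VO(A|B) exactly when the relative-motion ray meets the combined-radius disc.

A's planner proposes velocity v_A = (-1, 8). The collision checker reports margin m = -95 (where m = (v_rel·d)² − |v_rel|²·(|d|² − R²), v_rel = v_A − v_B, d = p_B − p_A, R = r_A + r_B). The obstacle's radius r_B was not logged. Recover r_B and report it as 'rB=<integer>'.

m = -95
d = (-12, 0);  v_rel = (0, 1),  |v_rel|² = 1
v_rel×d = (0)·(0) − (1)·(-12) = 12
since m = R²·1 − 12²:  R² = (144 + -95) / 1 = 49
R = √49 = 7  ⇒  r_B = 7 − 6 = 1

rB=1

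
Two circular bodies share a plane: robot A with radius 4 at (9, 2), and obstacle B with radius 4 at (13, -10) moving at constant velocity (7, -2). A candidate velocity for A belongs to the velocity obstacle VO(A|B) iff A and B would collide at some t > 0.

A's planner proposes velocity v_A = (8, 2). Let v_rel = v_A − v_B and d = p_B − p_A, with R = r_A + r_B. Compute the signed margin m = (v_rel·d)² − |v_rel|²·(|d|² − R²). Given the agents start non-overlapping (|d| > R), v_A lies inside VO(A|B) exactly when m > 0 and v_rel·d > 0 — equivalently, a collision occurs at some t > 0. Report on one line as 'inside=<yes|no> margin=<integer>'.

d = (4, -12),  |d|² = 160;  R = 4+4 = 8,  c = 160−8² = 96
v_rel = (1, 4),  |v_rel|² = 17;  v_rel·d = (1)·(4) + (4)·(-12) = -44
17·t² + 88·t + 96 = 0  ⇒  m = (-44)² − 17·96 = 304
m = 304 > 0,  v_rel·d = -44 < 0  ⇒  outside

inside=no margin=304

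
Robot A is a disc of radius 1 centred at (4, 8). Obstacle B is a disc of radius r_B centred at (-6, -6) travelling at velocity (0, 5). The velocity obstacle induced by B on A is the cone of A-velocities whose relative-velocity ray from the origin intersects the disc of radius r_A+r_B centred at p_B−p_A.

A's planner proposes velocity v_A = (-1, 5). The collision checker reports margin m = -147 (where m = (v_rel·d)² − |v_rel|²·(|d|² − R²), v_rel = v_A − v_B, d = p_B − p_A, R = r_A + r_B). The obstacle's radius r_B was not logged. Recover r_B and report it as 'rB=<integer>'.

m = -147
d = (-10, -14);  v_rel = (-1, 0),  |v_rel|² = 1
v_rel×d = (-1)·(-14) − (0)·(-10) = 14
since m = R²·1 − 14²:  R² = (196 + -147) / 1 = 49
R = √49 = 7  ⇒  r_B = 7 − 1 = 6

rB=6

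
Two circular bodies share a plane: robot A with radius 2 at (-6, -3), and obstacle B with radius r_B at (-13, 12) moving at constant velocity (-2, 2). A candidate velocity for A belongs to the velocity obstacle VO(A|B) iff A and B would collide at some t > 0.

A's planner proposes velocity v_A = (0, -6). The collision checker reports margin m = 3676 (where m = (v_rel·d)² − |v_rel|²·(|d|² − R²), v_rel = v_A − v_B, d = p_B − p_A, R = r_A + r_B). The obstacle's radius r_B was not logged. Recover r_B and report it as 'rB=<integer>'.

m = 3676
d = (-7, 15);  v_rel = (2, -8),  |v_rel|² = 68
v_rel×d = (2)·(15) − (-8)·(-7) = -26
since m = R²·68 − (-26)²:  R² = (676 + 3676) / 68 = 64
R = √64 = 8  ⇒  r_B = 8 − 2 = 6

rB=6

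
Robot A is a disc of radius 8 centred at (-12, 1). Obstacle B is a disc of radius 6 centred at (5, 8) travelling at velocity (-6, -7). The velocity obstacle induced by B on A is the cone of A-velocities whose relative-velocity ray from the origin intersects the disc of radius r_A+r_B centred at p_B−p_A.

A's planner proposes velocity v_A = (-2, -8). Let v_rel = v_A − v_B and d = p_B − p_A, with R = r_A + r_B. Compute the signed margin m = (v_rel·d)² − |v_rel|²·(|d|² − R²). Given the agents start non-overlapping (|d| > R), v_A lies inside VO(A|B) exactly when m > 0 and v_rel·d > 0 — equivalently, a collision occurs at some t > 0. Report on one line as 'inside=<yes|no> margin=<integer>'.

d = (17, 7),  |d|² = 338;  R = 8+6 = 14,  c = 338−14² = 142
v_rel = (4, -1),  |v_rel|² = 17;  v_rel·d = (4)·(17) + (-1)·(7) = 61
17·t² − 122·t + 142 = 0  ⇒  m = 61² − 17·142 = 1307
m = 1307 > 0,  v_rel·d = 61 > 0  ⇒  inside

inside=yes margin=1307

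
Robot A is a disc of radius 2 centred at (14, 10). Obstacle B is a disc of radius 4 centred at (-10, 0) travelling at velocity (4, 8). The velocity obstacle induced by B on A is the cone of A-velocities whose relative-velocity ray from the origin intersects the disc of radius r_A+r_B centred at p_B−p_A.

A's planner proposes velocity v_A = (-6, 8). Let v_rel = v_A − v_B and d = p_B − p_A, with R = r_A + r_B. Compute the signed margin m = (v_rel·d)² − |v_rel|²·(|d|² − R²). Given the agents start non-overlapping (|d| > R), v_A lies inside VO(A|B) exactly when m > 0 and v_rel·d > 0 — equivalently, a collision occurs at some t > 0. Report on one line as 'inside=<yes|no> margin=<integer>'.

d = (-24, -10),  |d|² = 676;  R = 2+4 = 6,  c = 676−6² = 640
v_rel = (-10, 0),  |v_rel|² = 100;  v_rel·d = (-10)·(-24) + (0)·(-10) = 240
100·t² − 480·t + 640 = 0  ⇒  m = 240² − 100·640 = -6400
m = -6400 < 0,  v_rel·d = 240 > 0  ⇒  outside

inside=no margin=-6400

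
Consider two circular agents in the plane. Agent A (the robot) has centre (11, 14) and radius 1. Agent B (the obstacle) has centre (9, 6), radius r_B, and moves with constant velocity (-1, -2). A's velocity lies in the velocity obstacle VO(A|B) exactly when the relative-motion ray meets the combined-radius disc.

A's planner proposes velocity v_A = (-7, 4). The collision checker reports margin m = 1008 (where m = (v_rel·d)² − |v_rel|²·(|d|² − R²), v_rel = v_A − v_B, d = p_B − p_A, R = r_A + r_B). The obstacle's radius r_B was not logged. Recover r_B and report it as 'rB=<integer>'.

m = 1008
d = (-2, -8);  v_rel = (-6, 6),  |v_rel|² = 72
v_rel×d = (-6)·(-8) − (6)·(-2) = 60
since m = R²·72 − 60²:  R² = (3600 + 1008) / 72 = 64
R = √64 = 8  ⇒  r_B = 8 − 1 = 7

rB=7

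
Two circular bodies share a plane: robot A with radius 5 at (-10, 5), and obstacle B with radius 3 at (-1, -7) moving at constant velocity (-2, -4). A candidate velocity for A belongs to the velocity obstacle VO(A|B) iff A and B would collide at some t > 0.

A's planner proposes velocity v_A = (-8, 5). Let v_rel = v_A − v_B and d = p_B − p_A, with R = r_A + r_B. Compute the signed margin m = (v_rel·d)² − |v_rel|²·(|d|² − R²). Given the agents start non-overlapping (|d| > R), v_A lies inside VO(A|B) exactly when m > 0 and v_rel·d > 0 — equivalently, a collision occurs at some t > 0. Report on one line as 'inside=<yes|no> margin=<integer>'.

d = (9, -12),  |d|² = 225;  R = 5+3 = 8,  c = 225−8² = 161
v_rel = (-6, 9),  |v_rel|² = 117;  v_rel·d = (-6)·(9) + (9)·(-12) = -162
117·t² + 324·t + 161 = 0  ⇒  m = (-162)² − 117·161 = 7407
m = 7407 > 0,  v_rel·d = -162 < 0  ⇒  outside

inside=no margin=7407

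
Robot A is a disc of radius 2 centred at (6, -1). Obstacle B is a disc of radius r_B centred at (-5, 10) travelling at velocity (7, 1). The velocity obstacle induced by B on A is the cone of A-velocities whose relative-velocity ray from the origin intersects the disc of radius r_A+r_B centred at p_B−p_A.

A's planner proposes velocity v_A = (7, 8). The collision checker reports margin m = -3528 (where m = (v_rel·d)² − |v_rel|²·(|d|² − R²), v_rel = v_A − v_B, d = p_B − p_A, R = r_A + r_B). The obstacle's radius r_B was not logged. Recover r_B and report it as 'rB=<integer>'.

m = -3528
d = (-11, 11);  v_rel = (0, 7),  |v_rel|² = 49
v_rel×d = (0)·(11) − (7)·(-11) = 77
since m = R²·49 − 77²:  R² = (5929 + -3528) / 49 = 49
R = √49 = 7  ⇒  r_B = 7 − 2 = 5

rB=5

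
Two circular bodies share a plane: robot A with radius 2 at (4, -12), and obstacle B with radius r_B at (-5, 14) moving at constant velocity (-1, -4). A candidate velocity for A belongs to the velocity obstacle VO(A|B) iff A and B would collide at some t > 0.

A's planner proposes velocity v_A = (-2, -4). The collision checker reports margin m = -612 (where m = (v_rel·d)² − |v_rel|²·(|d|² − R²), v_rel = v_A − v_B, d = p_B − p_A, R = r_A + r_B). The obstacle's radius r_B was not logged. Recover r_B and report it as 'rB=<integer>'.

m = -612
d = (-9, 26);  v_rel = (-1, 0),  |v_rel|² = 1
v_rel×d = (-1)·(26) − (0)·(-9) = -26
since m = R²·1 − (-26)²:  R² = (676 + -612) / 1 = 64
R = √64 = 8  ⇒  r_B = 8 − 2 = 6

rB=6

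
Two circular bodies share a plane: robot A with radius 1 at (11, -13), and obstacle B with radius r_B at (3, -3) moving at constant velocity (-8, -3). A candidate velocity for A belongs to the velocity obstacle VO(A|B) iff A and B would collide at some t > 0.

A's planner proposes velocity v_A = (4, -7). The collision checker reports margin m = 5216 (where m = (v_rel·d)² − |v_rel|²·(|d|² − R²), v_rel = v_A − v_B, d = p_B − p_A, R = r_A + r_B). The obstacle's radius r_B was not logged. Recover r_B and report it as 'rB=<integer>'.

m = 5216
d = (-8, 10);  v_rel = (12, -4),  |v_rel|² = 160
v_rel×d = (12)·(10) − (-4)·(-8) = 88
since m = R²·160 − 88²:  R² = (7744 + 5216) / 160 = 81
R = √81 = 9  ⇒  r_B = 9 − 1 = 8

rB=8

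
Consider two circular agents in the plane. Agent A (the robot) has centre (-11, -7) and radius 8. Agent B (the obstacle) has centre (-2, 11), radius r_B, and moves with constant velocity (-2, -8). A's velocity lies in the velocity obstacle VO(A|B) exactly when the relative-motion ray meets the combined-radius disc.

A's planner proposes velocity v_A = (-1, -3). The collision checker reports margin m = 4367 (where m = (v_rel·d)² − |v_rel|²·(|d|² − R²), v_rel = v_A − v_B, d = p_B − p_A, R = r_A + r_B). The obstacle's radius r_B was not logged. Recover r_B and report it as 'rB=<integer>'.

m = 4367
d = (9, 18);  v_rel = (1, 5),  |v_rel|² = 26
v_rel×d = (1)·(18) − (5)·(9) = -27
since m = R²·26 − (-27)²:  R² = (729 + 4367) / 26 = 196
R = √196 = 14  ⇒  r_B = 14 − 8 = 6

rB=6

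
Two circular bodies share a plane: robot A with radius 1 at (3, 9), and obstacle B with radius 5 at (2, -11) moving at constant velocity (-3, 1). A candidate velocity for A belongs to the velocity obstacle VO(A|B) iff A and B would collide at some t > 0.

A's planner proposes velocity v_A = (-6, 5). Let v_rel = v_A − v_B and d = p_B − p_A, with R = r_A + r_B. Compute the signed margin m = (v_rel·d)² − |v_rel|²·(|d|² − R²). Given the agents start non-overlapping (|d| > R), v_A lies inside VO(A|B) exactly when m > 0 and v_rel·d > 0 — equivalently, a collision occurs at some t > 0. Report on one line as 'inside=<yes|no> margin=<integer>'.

d = (-1, -20),  |d|² = 401;  R = 1+5 = 6,  c = 401−6² = 365
v_rel = (-3, 4),  |v_rel|² = 25;  v_rel·d = (-3)·(-1) + (4)·(-20) = -77
25·t² + 154·t + 365 = 0  ⇒  m = (-77)² − 25·365 = -3196
m = -3196 < 0,  v_rel·d = -77 < 0  ⇒  outside

inside=no margin=-3196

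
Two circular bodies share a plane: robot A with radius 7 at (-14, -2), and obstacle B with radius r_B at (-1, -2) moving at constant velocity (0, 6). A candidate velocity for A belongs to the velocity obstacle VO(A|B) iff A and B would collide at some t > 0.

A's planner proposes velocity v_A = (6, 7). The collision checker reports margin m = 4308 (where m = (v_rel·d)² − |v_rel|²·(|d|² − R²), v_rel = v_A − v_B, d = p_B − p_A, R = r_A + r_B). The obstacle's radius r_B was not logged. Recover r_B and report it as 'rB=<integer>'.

m = 4308
d = (13, 0);  v_rel = (6, 1),  |v_rel|² = 37
v_rel×d = (6)·(0) − (1)·(13) = -13
since m = R²·37 − (-13)²:  R² = (169 + 4308) / 37 = 121
R = √121 = 11  ⇒  r_B = 11 − 7 = 4

rB=4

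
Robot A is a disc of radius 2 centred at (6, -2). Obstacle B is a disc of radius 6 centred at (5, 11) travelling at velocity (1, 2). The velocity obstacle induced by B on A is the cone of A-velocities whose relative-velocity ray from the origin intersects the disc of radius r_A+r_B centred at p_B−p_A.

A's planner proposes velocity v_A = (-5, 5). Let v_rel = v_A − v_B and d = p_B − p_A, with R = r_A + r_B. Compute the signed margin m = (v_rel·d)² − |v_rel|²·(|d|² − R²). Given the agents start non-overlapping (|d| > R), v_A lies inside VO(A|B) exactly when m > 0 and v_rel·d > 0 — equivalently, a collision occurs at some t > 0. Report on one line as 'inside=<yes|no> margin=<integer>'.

d = (-1, 13),  |d|² = 170;  R = 2+6 = 8,  c = 170−8² = 106
v_rel = (-6, 3),  |v_rel|² = 45;  v_rel·d = (-6)·(-1) + (3)·(13) = 45
45·t² − 90·t + 106 = 0  ⇒  m = 45² − 45·106 = -2745
m = -2745 < 0,  v_rel·d = 45 > 0  ⇒  outside

inside=no margin=-2745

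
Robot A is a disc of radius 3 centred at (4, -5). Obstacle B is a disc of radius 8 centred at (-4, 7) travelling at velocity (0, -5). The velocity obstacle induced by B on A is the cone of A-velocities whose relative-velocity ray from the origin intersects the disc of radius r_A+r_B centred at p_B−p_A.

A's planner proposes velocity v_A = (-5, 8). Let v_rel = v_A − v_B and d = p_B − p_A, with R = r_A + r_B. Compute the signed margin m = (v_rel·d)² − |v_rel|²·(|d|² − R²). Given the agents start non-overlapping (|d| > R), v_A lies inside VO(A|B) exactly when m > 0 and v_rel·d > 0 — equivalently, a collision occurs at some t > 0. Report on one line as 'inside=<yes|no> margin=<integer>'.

d = (-8, 12),  |d|² = 208;  R = 3+8 = 11,  c = 208−11² = 87
v_rel = (-5, 13),  |v_rel|² = 194;  v_rel·d = (-5)·(-8) + (13)·(12) = 196
194·t² − 392·t + 87 = 0  ⇒  m = 196² − 194·87 = 21538
m = 21538 > 0,  v_rel·d = 196 > 0  ⇒  inside

inside=yes margin=21538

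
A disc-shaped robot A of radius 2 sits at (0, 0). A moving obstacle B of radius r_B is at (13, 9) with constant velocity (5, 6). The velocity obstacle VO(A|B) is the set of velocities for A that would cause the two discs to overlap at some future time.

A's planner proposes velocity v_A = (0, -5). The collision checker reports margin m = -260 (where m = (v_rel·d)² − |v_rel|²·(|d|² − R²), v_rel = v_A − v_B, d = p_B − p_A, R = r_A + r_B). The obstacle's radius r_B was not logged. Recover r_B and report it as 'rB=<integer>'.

m = -260
d = (13, 9);  v_rel = (-5, -11),  |v_rel|² = 146
v_rel×d = (-5)·(9) − (-11)·(13) = 98
since m = R²·146 − 98²:  R² = (9604 + -260) / 146 = 64
R = √64 = 8  ⇒  r_B = 8 − 2 = 6

rB=6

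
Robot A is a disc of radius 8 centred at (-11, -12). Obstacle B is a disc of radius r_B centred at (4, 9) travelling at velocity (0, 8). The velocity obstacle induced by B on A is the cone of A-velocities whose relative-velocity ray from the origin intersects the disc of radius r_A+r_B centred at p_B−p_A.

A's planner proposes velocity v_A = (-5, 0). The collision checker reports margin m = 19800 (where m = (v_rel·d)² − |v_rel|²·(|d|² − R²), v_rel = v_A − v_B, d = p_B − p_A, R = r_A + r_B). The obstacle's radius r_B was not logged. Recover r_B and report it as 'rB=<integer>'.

m = 19800
d = (15, 21);  v_rel = (-5, -8),  |v_rel|² = 89
v_rel×d = (-5)·(21) − (-8)·(15) = 15
since m = R²·89 − 15²:  R² = (225 + 19800) / 89 = 225
R = √225 = 15  ⇒  r_B = 15 − 8 = 7

rB=7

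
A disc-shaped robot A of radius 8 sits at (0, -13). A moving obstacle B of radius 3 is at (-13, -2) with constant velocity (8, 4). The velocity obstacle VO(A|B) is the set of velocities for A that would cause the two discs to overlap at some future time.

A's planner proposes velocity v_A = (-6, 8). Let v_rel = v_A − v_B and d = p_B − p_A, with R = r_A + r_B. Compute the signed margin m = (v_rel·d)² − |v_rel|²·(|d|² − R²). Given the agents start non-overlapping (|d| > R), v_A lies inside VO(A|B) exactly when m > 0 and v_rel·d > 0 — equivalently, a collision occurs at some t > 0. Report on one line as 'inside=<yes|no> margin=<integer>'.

d = (-13, 11),  |d|² = 290;  R = 8+3 = 11,  c = 290−11² = 169
v_rel = (-14, 4),  |v_rel|² = 212;  v_rel·d = (-14)·(-13) + (4)·(11) = 226
212·t² − 452·t + 169 = 0  ⇒  m = 226² − 212·169 = 15248
m = 15248 > 0,  v_rel·d = 226 > 0  ⇒  inside

inside=yes margin=15248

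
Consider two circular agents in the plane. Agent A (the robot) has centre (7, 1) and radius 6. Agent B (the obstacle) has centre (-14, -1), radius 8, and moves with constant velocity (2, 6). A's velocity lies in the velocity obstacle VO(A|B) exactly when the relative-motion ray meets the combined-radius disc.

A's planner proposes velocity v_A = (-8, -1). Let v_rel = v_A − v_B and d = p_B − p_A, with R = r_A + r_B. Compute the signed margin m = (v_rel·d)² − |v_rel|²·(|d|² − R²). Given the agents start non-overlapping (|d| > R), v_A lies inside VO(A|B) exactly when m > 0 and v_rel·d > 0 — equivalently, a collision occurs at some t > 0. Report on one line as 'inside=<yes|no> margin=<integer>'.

d = (-21, -2),  |d|² = 445;  R = 6+8 = 14,  c = 445−14² = 249
v_rel = (-10, -7),  |v_rel|² = 149;  v_rel·d = (-10)·(-21) + (-7)·(-2) = 224
149·t² − 448·t + 249 = 0  ⇒  m = 224² − 149·249 = 13075
m = 13075 > 0,  v_rel·d = 224 > 0  ⇒  inside

inside=yes margin=13075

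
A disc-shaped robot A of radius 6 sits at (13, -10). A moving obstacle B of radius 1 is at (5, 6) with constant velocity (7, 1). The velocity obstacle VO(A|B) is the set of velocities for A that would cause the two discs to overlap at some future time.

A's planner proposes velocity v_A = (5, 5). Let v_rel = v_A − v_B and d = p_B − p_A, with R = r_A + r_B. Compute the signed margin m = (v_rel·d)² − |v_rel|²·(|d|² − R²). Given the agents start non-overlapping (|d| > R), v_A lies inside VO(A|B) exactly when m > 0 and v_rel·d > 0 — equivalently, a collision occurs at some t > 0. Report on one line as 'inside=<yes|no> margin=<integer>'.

d = (-8, 16),  |d|² = 320;  R = 6+1 = 7,  c = 320−7² = 271
v_rel = (-2, 4),  |v_rel|² = 20;  v_rel·d = (-2)·(-8) + (4)·(16) = 80
20·t² − 160·t + 271 = 0  ⇒  m = 80² − 20·271 = 980
m = 980 > 0,  v_rel·d = 80 > 0  ⇒  inside

inside=yes margin=980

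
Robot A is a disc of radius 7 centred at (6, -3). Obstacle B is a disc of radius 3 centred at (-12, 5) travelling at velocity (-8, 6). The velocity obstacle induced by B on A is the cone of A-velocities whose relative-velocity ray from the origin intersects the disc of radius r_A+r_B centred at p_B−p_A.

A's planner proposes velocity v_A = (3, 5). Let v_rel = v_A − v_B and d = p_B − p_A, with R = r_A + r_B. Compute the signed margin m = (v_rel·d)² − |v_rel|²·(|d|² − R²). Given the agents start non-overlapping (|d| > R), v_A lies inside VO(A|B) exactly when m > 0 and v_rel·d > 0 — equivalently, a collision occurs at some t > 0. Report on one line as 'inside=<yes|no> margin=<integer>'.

d = (-18, 8),  |d|² = 388;  R = 7+3 = 10,  c = 388−10² = 288
v_rel = (11, -1),  |v_rel|² = 122;  v_rel·d = (11)·(-18) + (-1)·(8) = -206
122·t² + 412·t + 288 = 0  ⇒  m = (-206)² − 122·288 = 7300
m = 7300 > 0,  v_rel·d = -206 < 0  ⇒  outside

inside=no margin=7300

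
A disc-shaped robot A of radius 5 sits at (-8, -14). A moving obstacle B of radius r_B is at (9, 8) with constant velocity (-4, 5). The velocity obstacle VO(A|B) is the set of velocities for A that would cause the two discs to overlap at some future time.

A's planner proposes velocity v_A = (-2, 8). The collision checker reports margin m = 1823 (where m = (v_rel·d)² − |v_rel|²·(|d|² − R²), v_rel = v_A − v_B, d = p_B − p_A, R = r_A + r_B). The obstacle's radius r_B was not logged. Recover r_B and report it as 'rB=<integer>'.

m = 1823
d = (17, 22);  v_rel = (2, 3),  |v_rel|² = 13
v_rel×d = (2)·(22) − (3)·(17) = -7
since m = R²·13 − (-7)²:  R² = (49 + 1823) / 13 = 144
R = √144 = 12  ⇒  r_B = 12 − 5 = 7

rB=7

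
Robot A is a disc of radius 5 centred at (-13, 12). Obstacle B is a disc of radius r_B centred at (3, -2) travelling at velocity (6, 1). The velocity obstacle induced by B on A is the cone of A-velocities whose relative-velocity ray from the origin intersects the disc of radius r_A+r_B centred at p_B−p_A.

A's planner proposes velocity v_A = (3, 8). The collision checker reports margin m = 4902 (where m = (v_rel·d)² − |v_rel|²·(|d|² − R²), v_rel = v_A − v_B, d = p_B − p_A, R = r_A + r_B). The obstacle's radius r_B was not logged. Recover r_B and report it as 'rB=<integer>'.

m = 4902
d = (16, -14);  v_rel = (-3, 7),  |v_rel|² = 58
v_rel×d = (-3)·(-14) − (7)·(16) = -70
since m = R²·58 − (-70)²:  R² = (4900 + 4902) / 58 = 169
R = √169 = 13  ⇒  r_B = 13 − 5 = 8

rB=8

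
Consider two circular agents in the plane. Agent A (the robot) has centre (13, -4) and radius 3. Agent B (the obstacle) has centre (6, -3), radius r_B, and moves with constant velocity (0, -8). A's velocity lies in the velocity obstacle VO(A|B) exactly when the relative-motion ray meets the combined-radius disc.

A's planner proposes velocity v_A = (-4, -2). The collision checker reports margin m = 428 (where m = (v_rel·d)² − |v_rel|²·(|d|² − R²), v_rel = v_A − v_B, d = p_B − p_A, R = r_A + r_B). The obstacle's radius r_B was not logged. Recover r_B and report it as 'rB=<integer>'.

m = 428
d = (-7, 1);  v_rel = (-4, 6),  |v_rel|² = 52
v_rel×d = (-4)·(1) − (6)·(-7) = 38
since m = R²·52 − 38²:  R² = (1444 + 428) / 52 = 36
R = √36 = 6  ⇒  r_B = 6 − 3 = 3

rB=3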